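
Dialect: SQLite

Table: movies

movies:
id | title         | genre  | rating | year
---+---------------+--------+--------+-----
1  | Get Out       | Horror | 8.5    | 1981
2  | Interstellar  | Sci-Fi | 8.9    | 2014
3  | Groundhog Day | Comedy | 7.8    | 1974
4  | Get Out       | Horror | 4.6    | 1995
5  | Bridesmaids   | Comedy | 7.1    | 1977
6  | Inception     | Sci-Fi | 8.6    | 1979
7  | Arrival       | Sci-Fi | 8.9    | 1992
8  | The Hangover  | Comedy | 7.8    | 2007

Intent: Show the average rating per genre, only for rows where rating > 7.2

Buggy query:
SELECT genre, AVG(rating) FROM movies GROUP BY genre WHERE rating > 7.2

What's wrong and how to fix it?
Bug: WHERE cannot follow GROUP BY

Fix: Move the WHERE clause before GROUP BY

Corrected query:
SELECT genre, AVG(rating) FROM movies WHERE rating > 7.2 GROUP BY genre

Result:
genre  | AVG(rating)
-------+------------
Comedy | 7.8        
Horror | 8.5        
Sci-Fi | 8.8        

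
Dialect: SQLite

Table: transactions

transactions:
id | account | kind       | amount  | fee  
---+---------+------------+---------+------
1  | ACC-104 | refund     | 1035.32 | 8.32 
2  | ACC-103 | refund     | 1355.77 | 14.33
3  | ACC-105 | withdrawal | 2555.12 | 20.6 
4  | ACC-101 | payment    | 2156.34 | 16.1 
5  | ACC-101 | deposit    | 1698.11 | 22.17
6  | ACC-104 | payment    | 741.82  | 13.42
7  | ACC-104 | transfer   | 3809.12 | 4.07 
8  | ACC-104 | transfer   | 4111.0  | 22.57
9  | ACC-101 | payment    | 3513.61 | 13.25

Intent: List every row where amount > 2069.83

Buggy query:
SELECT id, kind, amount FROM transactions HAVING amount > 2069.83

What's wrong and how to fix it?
Bug: HAVING filters the output of aggregation, but this query has no GROUP BY and no aggregate functions, so SQLite rejects it (HAVING clause on a non-aggregate query); the condition here is per row

Fix: Use WHERE for row-level filtering

Corrected query:
SELECT id, kind, amount FROM transactions WHERE amount > 2069.83

Result:
id | kind       | amount 
---+------------+--------
3  | withdrawal | 2555.12
4  | payment    | 2156.34
7  | transfer   | 3809.12
8  | transfer   | 4111   
9  | payment    | 3513.61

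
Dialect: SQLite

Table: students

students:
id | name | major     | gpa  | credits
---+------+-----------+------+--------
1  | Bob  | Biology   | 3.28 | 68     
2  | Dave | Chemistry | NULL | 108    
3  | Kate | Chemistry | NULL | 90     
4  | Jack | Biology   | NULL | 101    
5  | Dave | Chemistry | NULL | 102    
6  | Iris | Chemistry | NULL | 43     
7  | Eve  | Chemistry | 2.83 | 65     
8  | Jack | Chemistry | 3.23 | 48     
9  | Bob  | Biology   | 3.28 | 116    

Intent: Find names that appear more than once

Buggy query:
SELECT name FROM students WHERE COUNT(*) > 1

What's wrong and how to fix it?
Bug: WHERE can't reference COUNT(*); aggregates are computed after WHERE

Fix: GROUP BY name, then filter groups with HAVING COUNT(*) > 1

Corrected query:
SELECT name FROM students GROUP BY name HAVING COUNT(*) > 1

Result:
name
----
Bob 
Dave
Jack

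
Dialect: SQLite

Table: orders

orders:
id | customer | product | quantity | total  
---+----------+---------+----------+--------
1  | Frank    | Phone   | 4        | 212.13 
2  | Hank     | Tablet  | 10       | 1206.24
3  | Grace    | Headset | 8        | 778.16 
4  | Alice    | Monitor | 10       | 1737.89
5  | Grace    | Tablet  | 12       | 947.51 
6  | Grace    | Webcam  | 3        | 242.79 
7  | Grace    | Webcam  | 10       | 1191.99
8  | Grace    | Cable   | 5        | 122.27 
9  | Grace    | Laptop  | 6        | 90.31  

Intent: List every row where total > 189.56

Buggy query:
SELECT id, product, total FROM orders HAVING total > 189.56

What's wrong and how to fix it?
Bug: This is a non-aggregate query (no GROUP BY, no aggregates), so in SQLite the HAVING clause is invalid here; a row-level condition belongs in WHERE

Fix: Replace HAVING with WHERE since the condition applies to individual rows

Corrected query:
SELECT id, product, total FROM orders WHERE total > 189.56

Result:
id | product | total  
---+---------+--------
1  | Phone   | 212.13 
2  | Tablet  | 1206.24
3  | Headset | 778.16 
4  | Monitor | 1737.89
5  | Tablet  | 947.51 
6  | Webcam  | 242.79 
7  | Webcam  | 1191.99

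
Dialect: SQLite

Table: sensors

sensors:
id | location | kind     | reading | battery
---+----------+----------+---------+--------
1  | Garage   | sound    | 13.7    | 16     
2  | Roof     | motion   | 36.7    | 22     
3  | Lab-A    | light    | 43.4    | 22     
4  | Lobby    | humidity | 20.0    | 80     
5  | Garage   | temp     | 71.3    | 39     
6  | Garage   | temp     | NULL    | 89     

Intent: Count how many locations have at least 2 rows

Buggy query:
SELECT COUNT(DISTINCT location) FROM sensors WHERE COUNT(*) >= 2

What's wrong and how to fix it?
Bug: WHERE filters individual rows, not groups, so a group-level COUNT is invalid there

Fix: Use a subquery that GROUPs and filters with HAVING, then count its rows

Corrected query:
SELECT COUNT(*) FROM (SELECT location FROM sensors GROUP BY location HAVING COUNT(*) >= 2)

Result:
COUNT(*)
--------
1       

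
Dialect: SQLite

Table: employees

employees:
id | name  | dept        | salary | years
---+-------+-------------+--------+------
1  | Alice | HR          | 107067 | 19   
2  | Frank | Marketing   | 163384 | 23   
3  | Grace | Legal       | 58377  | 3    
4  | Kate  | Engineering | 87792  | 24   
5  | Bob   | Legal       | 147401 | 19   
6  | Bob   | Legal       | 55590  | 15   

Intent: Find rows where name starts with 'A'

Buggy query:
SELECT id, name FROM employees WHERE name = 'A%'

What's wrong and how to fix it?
Bug: '=' compares the literal string including the % character; pattern matching needs LIKE

Fix: Use LIKE for wildcard pattern matching

Corrected query:
SELECT id, name FROM employees WHERE name LIKE 'A%'

Result:
id | name 
---+------
1  | Alice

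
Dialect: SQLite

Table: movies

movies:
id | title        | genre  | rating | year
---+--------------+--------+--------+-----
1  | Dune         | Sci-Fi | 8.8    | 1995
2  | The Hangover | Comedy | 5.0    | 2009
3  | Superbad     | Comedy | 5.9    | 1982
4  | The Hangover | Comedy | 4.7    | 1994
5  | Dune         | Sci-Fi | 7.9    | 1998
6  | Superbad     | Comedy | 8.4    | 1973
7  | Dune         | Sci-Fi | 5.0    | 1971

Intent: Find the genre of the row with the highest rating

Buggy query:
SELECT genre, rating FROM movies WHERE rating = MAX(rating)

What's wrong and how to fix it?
Bug: MAX(rating) is an aggregate and cannot be used directly in WHERE

Fix: Use a subquery: WHERE rating = (SELECT MAX(rating) FROM movies)

Corrected query:
SELECT genre, rating FROM movies WHERE rating = (SELECT MAX(rating) FROM movies)

Result:
genre  | rating
-------+-------
Sci-Fi | 8.8   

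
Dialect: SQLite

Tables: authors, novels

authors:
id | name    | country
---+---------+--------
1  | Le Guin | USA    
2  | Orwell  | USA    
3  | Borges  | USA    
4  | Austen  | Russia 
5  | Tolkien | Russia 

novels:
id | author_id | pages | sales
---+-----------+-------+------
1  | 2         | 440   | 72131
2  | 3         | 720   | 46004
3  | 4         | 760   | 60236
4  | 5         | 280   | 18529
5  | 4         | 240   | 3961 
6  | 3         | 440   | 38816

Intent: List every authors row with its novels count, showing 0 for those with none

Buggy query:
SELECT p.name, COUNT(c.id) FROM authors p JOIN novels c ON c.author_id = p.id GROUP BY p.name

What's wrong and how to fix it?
Bug: An inner join excludes parents with zero children

Fix: Switch to LEFT JOIN to retain unmatched parent rows

Corrected query:
SELECT p.name, COUNT(c.id) FROM authors p LEFT JOIN novels c ON c.author_id = p.id GROUP BY p.name

Result:
name    | COUNT(c.id)
--------+------------
Austen  | 2          
Borges  | 2          
Le Guin | 0          
Orwell  | 1          
Tolkien | 1          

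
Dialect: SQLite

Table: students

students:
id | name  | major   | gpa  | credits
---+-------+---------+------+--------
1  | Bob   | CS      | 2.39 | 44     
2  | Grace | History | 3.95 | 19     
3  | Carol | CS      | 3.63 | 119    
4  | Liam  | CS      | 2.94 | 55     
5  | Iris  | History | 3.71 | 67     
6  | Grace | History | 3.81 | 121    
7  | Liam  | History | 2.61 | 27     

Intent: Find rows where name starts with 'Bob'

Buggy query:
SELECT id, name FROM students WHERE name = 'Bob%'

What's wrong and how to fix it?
Bug: Wildcards only work with LIKE; '=' treats '%' as a literal character

Fix: Replace '=' with LIKE so 'Bob%' is treated as a pattern

Corrected query:
SELECT id, name FROM students WHERE name LIKE 'Bob%'

Result:
id | name
---+-----
1  | Bob 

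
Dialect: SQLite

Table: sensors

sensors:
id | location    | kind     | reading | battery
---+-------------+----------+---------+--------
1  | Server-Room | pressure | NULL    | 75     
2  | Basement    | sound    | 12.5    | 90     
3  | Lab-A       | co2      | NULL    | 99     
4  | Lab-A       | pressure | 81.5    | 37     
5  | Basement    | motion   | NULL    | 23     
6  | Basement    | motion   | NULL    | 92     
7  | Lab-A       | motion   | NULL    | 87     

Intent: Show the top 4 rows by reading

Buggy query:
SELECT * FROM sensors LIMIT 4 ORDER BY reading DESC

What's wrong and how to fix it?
Bug: LIMIT must come after ORDER BY

Fix: Swap the clauses: ORDER BY first, then LIMIT

Corrected query:
SELECT * FROM sensors ORDER BY reading DESC LIMIT 4

Result:
id | location    | kind     | reading | battery
---+-------------+----------+---------+--------
4  | Lab-A       | pressure | 81.5    | 37     
2  | Basement    | sound    | 12.5    | 90     
1  | Server-Room | pressure | NULL    | 75     
3  | Lab-A       | co2      | NULL    | 99     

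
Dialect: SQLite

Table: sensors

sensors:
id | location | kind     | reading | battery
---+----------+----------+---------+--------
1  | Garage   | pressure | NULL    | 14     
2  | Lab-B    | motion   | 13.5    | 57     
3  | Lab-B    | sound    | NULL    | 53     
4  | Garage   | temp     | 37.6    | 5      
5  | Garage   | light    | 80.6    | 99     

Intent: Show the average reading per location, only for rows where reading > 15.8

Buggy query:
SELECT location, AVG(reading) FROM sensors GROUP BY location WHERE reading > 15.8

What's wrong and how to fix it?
Bug: Row-level WHERE must come before GROUP BY in the clause order

Fix: Place WHERE between FROM and GROUP BY

Corrected query:
SELECT location, AVG(reading) FROM sensors WHERE reading > 15.8 GROUP BY location

Result:
location | AVG(reading)
---------+-------------
Garage   | 59.1        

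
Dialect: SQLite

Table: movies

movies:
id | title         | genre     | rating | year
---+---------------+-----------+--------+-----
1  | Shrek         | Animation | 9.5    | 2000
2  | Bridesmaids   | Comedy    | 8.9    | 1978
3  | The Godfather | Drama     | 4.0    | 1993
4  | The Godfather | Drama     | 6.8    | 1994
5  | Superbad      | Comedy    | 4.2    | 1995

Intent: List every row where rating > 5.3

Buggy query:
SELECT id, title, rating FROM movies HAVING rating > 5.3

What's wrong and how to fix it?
Bug: HAVING filters the output of aggregation, but this query has no GROUP BY and no aggregate functions, so SQLite rejects it (HAVING clause on a non-aggregate query); the condition here is per row

Fix: Use WHERE for row-level filtering

Corrected query:
SELECT id, title, rating FROM movies WHERE rating > 5.3

Result:
id | title         | rating
---+---------------+-------
1  | Shrek         | 9.5   
2  | Bridesmaids   | 8.9   
4  | The Godfather | 6.8   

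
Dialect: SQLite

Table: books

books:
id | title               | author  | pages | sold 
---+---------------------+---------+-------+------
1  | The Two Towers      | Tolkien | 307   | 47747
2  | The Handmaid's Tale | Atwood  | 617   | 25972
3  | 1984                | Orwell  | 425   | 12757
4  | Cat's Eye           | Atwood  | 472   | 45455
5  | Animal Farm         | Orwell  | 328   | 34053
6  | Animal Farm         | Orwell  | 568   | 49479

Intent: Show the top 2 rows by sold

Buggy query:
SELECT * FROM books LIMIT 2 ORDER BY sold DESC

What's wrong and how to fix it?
Bug: ORDER BY cannot follow LIMIT; LIMIT is the final clause

Fix: Sort with ORDER BY, then apply LIMIT

Corrected query:
SELECT * FROM books ORDER BY sold DESC LIMIT 2

Result:
id | title          | author  | pages | sold 
---+----------------+---------+-------+------
6  | Animal Farm    | Orwell  | 568   | 49479
1  | The Two Towers | Tolkien | 307   | 47747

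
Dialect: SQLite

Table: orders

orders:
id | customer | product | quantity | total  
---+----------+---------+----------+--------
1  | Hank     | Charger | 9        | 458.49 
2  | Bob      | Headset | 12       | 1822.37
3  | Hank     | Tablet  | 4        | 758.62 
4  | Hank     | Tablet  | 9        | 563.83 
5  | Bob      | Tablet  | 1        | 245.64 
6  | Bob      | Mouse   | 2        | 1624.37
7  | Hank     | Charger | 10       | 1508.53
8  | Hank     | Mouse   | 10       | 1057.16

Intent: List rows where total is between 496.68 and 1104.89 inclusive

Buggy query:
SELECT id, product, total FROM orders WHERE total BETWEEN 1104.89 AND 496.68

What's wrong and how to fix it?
Bug: The bounds are reversed; BETWEEN a AND b requires a <= b to match anything

Fix: Write BETWEEN 496.68 AND 1104.89

Corrected query:
SELECT id, product, total FROM orders WHERE total BETWEEN 496.68 AND 1104.89

Result:
id | product | total  
---+---------+--------
3  | Tablet  | 758.62 
4  | Tablet  | 563.83 
8  | Mouse   | 1057.16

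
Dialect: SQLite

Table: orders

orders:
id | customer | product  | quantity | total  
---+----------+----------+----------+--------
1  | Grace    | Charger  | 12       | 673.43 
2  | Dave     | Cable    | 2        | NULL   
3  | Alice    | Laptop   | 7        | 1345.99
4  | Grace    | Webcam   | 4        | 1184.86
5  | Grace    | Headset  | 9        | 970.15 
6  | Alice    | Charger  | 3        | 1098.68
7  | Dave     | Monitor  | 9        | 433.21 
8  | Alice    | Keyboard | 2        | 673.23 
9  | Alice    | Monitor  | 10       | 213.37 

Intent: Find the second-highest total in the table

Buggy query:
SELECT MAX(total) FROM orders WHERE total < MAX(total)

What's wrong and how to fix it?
Bug: The inner MAX is an aggregate inside WHERE, which is not allowed

Fix: Put the inner MAX in a scalar subquery

Corrected query:
SELECT MAX(total) FROM orders WHERE total < (SELECT MAX(total) FROM orders)

Result:
MAX(total)
----------
1184.86   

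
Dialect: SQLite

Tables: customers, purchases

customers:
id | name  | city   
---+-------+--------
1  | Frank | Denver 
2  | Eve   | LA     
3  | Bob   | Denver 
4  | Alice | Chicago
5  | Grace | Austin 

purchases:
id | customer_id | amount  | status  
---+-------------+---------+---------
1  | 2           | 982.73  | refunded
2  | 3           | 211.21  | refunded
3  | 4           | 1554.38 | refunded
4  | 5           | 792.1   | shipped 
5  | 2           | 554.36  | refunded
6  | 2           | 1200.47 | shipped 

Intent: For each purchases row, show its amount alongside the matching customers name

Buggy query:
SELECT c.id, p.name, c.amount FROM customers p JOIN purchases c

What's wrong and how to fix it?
Bug: JOIN with no ON clause produces a cartesian product; every purchases row pairs with every customers row

Fix: Specify the join condition linking the foreign key to the parent id

Corrected query:
SELECT c.id, p.name, c.amount FROM customers p JOIN purchases c ON c.customer_id = p.id

Result:
id | name  | amount 
---+-------+--------
1  | Eve   | 982.73 
2  | Bob   | 211.21 
3  | Alice | 1554.38
4  | Grace | 792.1  
5  | Eve   | 554.36 
6  | Eve   | 1200.47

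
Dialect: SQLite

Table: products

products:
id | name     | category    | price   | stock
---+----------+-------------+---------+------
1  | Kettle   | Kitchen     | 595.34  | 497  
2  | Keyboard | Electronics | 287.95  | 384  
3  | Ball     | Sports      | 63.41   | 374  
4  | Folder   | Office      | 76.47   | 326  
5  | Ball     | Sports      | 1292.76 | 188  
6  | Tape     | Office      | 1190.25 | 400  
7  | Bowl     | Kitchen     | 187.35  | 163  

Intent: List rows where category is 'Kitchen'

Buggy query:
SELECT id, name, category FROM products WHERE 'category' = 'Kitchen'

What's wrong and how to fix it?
Bug: 'category' in single quotes is a string literal, not the column; the comparison is literal-vs-literal and never true

Fix: Reference the column as category without single quotes

Corrected query:
SELECT id, name, category FROM products WHERE category = 'Kitchen'

Result:
id | name   | category
---+--------+---------
1  | Kettle | Kitchen 
7  | Bowl   | Kitchen 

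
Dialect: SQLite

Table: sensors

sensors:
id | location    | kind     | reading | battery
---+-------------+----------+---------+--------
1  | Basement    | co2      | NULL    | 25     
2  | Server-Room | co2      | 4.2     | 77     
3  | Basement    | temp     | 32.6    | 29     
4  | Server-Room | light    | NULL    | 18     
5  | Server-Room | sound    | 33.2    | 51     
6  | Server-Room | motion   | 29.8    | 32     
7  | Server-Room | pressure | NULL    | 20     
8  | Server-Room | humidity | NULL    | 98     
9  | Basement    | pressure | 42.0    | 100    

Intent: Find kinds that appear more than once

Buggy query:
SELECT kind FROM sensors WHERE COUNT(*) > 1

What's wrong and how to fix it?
Bug: COUNT(*) is an aggregate and cannot be used in WHERE

Fix: GROUP BY kind, then filter groups with HAVING COUNT(*) > 1

Corrected query:
SELECT kind FROM sensors GROUP BY kind HAVING COUNT(*) > 1

Result:
kind    
--------
co2     
pressure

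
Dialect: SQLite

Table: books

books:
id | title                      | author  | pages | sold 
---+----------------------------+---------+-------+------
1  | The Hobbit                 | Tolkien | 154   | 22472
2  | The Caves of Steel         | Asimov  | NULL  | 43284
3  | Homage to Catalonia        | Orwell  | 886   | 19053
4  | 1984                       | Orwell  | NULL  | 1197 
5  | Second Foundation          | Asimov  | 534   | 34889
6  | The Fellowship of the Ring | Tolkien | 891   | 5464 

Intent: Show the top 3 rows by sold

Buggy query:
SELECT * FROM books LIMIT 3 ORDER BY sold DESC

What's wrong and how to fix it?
Bug: ORDER BY cannot follow LIMIT; LIMIT is the final clause

Fix: Sort with ORDER BY, then apply LIMIT

Corrected query:
SELECT * FROM books ORDER BY sold DESC LIMIT 3

Result:
id | title              | author  | pages | sold 
---+--------------------+---------+-------+------
2  | The Caves of Steel | Asimov  | NULL  | 43284
5  | Second Foundation  | Asimov  | 534   | 34889
1  | The Hobbit         | Tolkien | 154   | 22472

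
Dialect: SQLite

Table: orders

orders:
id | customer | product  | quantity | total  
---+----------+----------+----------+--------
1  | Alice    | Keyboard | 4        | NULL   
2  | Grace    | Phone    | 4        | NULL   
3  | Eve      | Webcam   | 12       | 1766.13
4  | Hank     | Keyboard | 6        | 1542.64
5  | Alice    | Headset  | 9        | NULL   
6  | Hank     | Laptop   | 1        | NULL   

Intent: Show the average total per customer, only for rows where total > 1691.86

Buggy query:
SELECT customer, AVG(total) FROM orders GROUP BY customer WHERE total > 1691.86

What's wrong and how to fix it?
Bug: WHERE cannot follow GROUP BY

Fix: Place WHERE between FROM and GROUP BY

Corrected query:
SELECT customer, AVG(total) FROM orders WHERE total > 1691.86 GROUP BY customer

Result:
customer | AVG(total)
---------+-----------
Eve      | 1766.13   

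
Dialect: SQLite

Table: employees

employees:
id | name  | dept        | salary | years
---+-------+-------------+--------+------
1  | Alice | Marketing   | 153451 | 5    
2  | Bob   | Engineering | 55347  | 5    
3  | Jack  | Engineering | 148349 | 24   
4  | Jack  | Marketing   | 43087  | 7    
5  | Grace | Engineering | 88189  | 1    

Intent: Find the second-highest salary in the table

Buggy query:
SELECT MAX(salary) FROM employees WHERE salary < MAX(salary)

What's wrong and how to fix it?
Bug: MAX(salary) on the right of the comparison is an aggregate-in-WHERE error

Fix: Compute the overall MAX in a subquery, then take MAX of rows below it

Corrected query:
SELECT MAX(salary) FROM employees WHERE salary < (SELECT MAX(salary) FROM employees)

Result:
MAX(salary)
-----------
148349     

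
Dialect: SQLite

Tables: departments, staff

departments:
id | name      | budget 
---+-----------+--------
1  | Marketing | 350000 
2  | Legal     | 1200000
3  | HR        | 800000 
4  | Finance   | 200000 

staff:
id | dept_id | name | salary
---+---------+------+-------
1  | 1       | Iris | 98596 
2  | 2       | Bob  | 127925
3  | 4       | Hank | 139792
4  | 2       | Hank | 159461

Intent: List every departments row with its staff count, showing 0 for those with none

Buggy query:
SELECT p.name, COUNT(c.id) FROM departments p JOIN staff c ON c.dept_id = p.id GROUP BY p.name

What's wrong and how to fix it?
Bug: An inner join excludes parents with zero children

Fix: Use LEFT JOIN so parents without children still appear (COUNT(c.id) gives 0)

Corrected query:
SELECT p.name, COUNT(c.id) FROM departments p LEFT JOIN staff c ON c.dept_id = p.id GROUP BY p.name

Result:
name      | COUNT(c.id)
----------+------------
Finance   | 1          
HR        | 0          
Legal     | 2          
Marketing | 1          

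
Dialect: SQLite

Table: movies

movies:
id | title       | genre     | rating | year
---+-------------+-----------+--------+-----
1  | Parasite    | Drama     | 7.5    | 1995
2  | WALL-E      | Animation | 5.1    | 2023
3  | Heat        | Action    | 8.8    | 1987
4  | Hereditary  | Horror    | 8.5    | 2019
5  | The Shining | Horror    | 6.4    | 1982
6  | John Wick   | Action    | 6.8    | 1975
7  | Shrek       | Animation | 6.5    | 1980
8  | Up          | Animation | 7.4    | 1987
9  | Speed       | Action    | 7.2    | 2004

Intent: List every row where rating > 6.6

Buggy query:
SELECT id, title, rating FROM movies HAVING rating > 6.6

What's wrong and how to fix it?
Bug: HAVING filters the output of aggregation, but this query has no GROUP BY and no aggregate functions, so SQLite rejects it (HAVING clause on a non-aggregate query); the condition here is per row

Fix: Replace HAVING with WHERE since the condition applies to individual rows

Corrected query:
SELECT id, title, rating FROM movies WHERE rating > 6.6

Result:
id | title      | rating
---+------------+-------
1  | Parasite   | 7.5   
3  | Heat       | 8.8   
4  | Hereditary | 8.5   
6  | John Wick  | 6.8   
8  | Up         | 7.4   
9  | Speed      | 7.2   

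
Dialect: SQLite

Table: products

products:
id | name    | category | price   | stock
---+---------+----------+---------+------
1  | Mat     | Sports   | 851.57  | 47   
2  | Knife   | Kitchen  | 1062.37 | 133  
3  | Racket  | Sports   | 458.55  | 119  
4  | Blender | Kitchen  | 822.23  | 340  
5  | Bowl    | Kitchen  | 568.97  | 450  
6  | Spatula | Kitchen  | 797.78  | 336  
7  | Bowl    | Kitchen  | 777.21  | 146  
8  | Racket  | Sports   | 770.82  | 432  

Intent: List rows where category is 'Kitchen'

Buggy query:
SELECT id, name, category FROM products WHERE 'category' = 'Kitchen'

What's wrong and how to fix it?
Bug: Single quotes denote string literals in SQL; the column name is being compared as a constant string

Fix: Remove the quotes around the column name (or use double quotes for an identifier)

Corrected query:
SELECT id, name, category FROM products WHERE category = 'Kitchen'

Result:
id | name    | category
---+---------+---------
2  | Knife   | Kitchen 
4  | Blender | Kitchen 
5  | Bowl    | Kitchen 
6  | Spatula | Kitchen 
7  | Bowl    | Kitchen 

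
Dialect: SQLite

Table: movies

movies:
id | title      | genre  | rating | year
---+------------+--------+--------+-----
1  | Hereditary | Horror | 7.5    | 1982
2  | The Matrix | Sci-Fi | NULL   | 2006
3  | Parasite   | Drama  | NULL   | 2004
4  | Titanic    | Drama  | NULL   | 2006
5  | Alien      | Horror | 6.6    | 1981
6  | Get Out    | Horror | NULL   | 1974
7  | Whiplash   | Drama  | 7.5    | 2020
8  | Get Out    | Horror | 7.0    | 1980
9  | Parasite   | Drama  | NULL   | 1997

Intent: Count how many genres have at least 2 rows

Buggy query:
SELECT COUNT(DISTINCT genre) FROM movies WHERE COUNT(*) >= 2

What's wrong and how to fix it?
Bug: COUNT(*) cannot appear in WHERE; the per-group count doesn't exist yet

Fix: Use a subquery that GROUPs and filters with HAVING, then count its rows

Corrected query:
SELECT COUNT(*) FROM (SELECT genre FROM movies GROUP BY genre HAVING COUNT(*) >= 2)

Result:
COUNT(*)
--------
2       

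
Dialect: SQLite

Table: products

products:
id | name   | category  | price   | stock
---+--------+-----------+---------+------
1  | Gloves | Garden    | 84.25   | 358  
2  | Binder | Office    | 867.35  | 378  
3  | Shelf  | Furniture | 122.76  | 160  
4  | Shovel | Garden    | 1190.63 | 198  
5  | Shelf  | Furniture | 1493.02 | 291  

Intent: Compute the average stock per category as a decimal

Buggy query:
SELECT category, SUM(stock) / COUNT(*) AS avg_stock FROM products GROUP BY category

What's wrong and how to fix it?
Bug: SUM(stock) and COUNT(*) are both integers; the division truncates the fractional part

Fix: Multiply by 1.0 (or CAST to REAL) to force floating-point division

Corrected query:
SELECT category, SUM(stock) * 1.0 / COUNT(*) AS avg_stock FROM products GROUP BY category

Result:
category  | avg_stock
----------+----------
Furniture | 225.5    
Garden    | 278      
Office    | 378      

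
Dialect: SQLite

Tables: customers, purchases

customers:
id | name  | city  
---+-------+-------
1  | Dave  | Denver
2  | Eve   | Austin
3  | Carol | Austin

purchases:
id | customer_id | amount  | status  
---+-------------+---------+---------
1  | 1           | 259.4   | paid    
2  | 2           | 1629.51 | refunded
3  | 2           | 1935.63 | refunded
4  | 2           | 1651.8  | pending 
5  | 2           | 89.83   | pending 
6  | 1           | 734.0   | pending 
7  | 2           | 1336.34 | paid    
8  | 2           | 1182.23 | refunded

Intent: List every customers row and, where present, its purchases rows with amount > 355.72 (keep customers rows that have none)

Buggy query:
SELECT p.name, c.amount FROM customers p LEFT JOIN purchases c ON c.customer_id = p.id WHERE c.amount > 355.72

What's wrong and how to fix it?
Bug: A WHERE condition on the right-hand table after LEFT JOIN drops unmatched parents

Fix: Move the right-table condition into the ON clause so unmatched parents are kept

Corrected query:
SELECT p.name, c.amount FROM customers p LEFT JOIN purchases c ON c.customer_id = p.id AND c.amount > 355.72

Result:
name  | amount 
------+--------
Dave  | 734    
Eve   | 1182.23
Eve   | 1336.34
Eve   | 1629.51
Eve   | 1651.8 
Eve   | 1935.63
Carol | NULL   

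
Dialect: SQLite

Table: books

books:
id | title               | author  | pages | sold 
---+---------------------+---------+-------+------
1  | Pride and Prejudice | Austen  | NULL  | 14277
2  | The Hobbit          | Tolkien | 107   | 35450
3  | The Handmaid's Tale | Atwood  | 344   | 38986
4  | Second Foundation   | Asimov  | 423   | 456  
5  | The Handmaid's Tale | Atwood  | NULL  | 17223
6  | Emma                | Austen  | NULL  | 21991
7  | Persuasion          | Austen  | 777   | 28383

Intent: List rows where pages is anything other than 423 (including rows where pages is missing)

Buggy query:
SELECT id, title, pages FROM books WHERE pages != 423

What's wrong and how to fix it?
Bug: Inequality against NULL is unknown, not true; rows with NULL are dropped

Fix: Add an explicit OR pages IS NULL to include the missing-value rows

Corrected query:
SELECT id, title, pages FROM books WHERE pages != 423 OR pages IS NULL

Result:
id | title               | pages
---+---------------------+------
1  | Pride and Prejudice | NULL 
2  | The Hobbit          | 107  
3  | The Handmaid's Tale | 344  
5  | The Handmaid's Tale | NULL 
6  | Emma                | NULL 
7  | Persuasion          | 777  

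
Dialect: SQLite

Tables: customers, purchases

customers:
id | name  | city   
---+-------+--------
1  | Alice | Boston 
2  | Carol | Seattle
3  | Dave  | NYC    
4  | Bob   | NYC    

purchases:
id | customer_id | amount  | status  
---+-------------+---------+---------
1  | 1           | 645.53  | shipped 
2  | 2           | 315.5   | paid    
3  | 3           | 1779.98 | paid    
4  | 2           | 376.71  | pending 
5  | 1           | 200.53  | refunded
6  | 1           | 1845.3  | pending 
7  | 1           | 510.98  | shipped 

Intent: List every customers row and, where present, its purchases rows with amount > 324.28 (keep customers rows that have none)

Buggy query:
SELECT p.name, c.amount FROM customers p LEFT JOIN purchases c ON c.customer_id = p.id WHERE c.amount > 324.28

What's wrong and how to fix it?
Bug: Filtering c.amount in WHERE discards the NULL rows produced by LEFT JOIN, turning it into an inner join

Fix: Put 'c.amount > 324.28' in the JOIN's ON clause instead of WHERE

Corrected query:
SELECT p.name, c.amount FROM customers p LEFT JOIN purchases c ON c.customer_id = p.id AND c.amount > 324.28

Result:
name  | amount 
------+--------
Alice | 510.98 
Alice | 645.53 
Alice | 1845.3 
Carol | 376.71 
Dave  | 1779.98
Bob   | NULL   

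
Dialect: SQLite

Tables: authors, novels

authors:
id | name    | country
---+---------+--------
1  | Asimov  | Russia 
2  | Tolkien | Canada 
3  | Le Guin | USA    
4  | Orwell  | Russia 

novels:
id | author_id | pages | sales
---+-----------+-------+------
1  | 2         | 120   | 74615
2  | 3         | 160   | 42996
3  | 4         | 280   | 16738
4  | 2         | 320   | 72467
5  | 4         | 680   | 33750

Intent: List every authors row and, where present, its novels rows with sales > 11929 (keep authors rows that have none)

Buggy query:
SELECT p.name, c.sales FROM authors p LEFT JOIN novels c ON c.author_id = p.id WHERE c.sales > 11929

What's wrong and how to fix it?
Bug: A WHERE condition on the right-hand table after LEFT JOIN drops unmatched parents

Fix: Put 'c.sales > 11929' in the JOIN's ON clause instead of WHERE

Corrected query:
SELECT p.name, c.sales FROM authors p LEFT JOIN novels c ON c.author_id = p.id AND c.sales > 11929

Result:
name    | sales
--------+------
Asimov  | NULL 
Tolkien | 72467
Tolkien | 74615
Le Guin | 42996
Orwell  | 16738
Orwell  | 33750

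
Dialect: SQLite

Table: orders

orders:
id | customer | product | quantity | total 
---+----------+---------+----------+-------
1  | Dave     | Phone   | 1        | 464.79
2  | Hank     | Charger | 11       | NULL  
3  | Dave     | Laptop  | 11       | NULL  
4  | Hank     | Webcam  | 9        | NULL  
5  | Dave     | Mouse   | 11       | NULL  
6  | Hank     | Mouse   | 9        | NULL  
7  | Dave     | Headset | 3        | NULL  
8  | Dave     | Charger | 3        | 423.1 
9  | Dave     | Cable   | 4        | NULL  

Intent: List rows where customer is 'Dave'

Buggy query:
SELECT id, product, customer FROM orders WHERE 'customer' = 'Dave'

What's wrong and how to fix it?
Bug: Single quotes denote string literals in SQL; the column name is being compared as a constant string

Fix: Reference the column as customer without single quotes

Corrected query:
SELECT id, product, customer FROM orders WHERE customer = 'Dave'

Result:
id | product | customer
---+---------+---------
1  | Phone   | Dave    
3  | Laptop  | Dave    
5  | Mouse   | Dave    
7  | Headset | Dave    
8  | Charger | Dave    
9  | Cable   | Dave    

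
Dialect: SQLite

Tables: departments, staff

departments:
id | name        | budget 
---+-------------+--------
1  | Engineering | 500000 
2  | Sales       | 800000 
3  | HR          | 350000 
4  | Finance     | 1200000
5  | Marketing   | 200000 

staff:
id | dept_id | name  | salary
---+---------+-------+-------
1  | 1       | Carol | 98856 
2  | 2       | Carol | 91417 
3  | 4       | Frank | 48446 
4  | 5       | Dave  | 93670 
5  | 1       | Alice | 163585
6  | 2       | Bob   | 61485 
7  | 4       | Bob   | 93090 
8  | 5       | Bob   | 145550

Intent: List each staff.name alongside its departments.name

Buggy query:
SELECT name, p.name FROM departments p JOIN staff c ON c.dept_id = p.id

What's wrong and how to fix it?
Bug: 'name' exists in both joined tables, so the database can't tell which one is meant

Fix: Prefix ambiguous columns with the table alias

Corrected query:
SELECT c.name, p.name FROM departments p JOIN staff c ON c.dept_id = p.id

Result:
name  | name       
------+------------
Carol | Engineering
Carol | Sales      
Frank | Finance    
Dave  | Marketing  
Alice | Engineering
Bob   | Sales      
Bob   | Finance    
Bob   | Marketing  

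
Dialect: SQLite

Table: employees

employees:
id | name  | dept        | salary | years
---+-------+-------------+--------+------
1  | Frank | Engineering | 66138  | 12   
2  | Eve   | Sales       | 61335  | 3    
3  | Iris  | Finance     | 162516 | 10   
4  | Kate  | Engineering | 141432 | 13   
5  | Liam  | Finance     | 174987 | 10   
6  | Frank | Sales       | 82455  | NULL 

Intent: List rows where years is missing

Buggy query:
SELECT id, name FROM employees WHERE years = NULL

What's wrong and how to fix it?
Bug: Comparing to NULL with '=' never matches; NULL = NULL is unknown, not true

Fix: Replace '= NULL' with 'IS NULL'

Corrected query:
SELECT id, name FROM employees WHERE years IS NULL

Result:
id | name 
---+------
6  | Frank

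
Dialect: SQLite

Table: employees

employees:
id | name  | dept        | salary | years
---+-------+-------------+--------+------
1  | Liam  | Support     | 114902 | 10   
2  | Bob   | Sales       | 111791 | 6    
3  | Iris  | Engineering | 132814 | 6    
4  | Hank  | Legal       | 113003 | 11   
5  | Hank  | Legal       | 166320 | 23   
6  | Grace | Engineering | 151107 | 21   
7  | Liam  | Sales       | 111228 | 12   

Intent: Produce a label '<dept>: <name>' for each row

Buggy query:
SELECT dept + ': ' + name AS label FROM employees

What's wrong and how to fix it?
Bug: '+' is numeric addition; on text columns SQLite converts them to 0 instead of concatenating

Fix: Use the || operator for string concatenation

Corrected query:
SELECT dept || ': ' || name AS label FROM employees

Result:
label             
------------------
Support: Liam     
Sales: Bob        
Engineering: Iris 
Legal: Hank       
Legal: Hank       
Engineering: Grace
Sales: Liam       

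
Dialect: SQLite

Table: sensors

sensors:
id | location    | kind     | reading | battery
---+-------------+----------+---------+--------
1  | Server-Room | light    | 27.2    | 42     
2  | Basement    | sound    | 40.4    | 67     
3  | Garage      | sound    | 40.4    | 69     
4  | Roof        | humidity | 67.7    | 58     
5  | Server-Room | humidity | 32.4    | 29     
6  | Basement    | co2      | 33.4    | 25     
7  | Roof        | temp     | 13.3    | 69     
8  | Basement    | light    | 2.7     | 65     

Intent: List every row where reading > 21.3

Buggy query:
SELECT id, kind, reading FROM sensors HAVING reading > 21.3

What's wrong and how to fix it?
Bug: This is a non-aggregate query (no GROUP BY, no aggregates), so in SQLite the HAVING clause is invalid here; a row-level condition belongs in WHERE

Fix: Replace HAVING with WHERE since the condition applies to individual rows

Corrected query:
SELECT id, kind, reading FROM sensors WHERE reading > 21.3

Result:
id | kind     | reading
---+----------+--------
1  | light    | 27.2   
2  | sound    | 40.4   
3  | sound    | 40.4   
4  | humidity | 67.7   
5  | humidity | 32.4   
6  | co2      | 33.4   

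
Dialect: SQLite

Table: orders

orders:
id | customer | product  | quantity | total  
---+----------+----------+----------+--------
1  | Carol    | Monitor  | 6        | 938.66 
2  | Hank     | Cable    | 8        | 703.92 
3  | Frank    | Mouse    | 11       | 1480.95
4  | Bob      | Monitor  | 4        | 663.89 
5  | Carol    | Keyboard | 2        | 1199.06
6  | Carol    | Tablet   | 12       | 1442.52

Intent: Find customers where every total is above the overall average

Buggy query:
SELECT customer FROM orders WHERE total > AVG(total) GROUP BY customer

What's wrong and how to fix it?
Bug: AVG() is an aggregate; it can't sit directly in WHERE

Fix: Use a subquery for AVG and a HAVING MIN(...) filter so the condition holds for every row in the group

Corrected query:
SELECT customer FROM orders GROUP BY customer HAVING MIN(total) > (SELECT AVG(total) FROM orders)

Result:
customer
--------
Frank   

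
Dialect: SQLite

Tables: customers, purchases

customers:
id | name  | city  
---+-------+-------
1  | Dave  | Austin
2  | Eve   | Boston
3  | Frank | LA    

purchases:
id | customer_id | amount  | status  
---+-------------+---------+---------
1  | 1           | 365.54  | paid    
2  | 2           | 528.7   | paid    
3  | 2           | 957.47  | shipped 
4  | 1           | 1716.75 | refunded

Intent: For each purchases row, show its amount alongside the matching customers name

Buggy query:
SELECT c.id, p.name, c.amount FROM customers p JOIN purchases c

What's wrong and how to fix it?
Bug: JOIN with no ON clause produces a cartesian product; every purchases row pairs with every customers row

Fix: Add ON c.customer_id = p.id to the JOIN

Corrected query:
SELECT c.id, p.name, c.amount FROM customers p JOIN purchases c ON c.customer_id = p.id

Result:
id | name | amount 
---+------+--------
1  | Dave | 365.54 
2  | Eve  | 528.7  
3  | Eve  | 957.47 
4  | Dave | 1716.75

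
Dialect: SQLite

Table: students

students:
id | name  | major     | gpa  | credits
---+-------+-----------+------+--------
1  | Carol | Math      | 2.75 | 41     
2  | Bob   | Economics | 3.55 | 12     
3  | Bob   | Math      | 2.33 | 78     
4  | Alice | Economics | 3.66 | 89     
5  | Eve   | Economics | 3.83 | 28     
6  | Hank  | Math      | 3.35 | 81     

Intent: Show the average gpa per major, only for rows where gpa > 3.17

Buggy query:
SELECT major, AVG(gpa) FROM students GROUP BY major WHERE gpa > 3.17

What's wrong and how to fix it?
Bug: Row-level WHERE must come before GROUP BY in the clause order

Fix: Place WHERE between FROM and GROUP BY

Corrected query:
SELECT major, AVG(gpa) FROM students WHERE gpa > 3.17 GROUP BY major

Result:
major     | AVG(gpa)
----------+---------
Economics | 3.68    
Math      | 3.35    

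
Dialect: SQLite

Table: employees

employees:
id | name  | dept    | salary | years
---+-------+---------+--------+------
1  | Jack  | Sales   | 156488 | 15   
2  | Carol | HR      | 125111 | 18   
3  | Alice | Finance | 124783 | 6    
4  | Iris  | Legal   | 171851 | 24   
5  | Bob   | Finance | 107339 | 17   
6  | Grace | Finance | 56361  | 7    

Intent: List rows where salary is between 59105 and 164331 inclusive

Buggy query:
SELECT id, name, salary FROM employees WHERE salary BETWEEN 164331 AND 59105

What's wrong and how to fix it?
Bug: BETWEEN expects the lower bound first; with 164331 AND 59105 the range is empty

Fix: Swap the bounds so the smaller value comes first

Corrected query:
SELECT id, name, salary FROM employees WHERE salary BETWEEN 59105 AND 164331

Result:
id | name  | salary
---+-------+-------
1  | Jack  | 156488
2  | Carol | 125111
3  | Alice | 124783
5  | Bob   | 107339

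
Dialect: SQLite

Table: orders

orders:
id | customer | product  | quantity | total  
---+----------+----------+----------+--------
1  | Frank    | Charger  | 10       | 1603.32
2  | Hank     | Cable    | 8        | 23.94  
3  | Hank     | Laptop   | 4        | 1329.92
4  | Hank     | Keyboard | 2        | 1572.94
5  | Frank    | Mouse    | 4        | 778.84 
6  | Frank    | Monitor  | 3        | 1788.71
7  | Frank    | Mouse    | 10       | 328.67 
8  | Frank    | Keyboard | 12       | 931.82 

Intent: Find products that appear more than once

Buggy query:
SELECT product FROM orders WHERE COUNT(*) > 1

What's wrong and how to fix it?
Bug: COUNT(*) is an aggregate and cannot be used in WHERE

Fix: GROUP BY product, then filter groups with HAVING COUNT(*) > 1

Corrected query:
SELECT product FROM orders GROUP BY product HAVING COUNT(*) > 1

Result:
product 
--------
Keyboard
Mouse   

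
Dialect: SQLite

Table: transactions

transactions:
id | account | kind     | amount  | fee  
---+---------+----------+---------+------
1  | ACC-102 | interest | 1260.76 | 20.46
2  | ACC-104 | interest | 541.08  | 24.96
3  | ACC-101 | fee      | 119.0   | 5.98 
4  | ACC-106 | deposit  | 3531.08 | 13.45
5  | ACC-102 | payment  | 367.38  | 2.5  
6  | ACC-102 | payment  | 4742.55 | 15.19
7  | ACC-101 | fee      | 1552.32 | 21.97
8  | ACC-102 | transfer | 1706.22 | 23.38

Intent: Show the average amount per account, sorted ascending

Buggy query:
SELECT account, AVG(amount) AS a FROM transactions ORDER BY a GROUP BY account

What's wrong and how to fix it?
Bug: ORDER BY appears before GROUP BY; SQL clause order requires GROUP BY first

Fix: Move ORDER BY to the end, after GROUP BY

Corrected query:
SELECT account, AVG(amount) AS a FROM transactions GROUP BY account ORDER BY a

Result:
account | a        
--------+----------
ACC-104 | 541.08   
ACC-101 | 835.66   
ACC-102 | 2019.2275
ACC-106 | 3531.08  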